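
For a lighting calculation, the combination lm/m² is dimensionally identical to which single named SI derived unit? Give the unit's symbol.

lx

lm = cd.
Combining: lm·m⁻² = cd · m⁻² = m⁻²·cd.
m⁻²·cd is the base-SI form of the lux.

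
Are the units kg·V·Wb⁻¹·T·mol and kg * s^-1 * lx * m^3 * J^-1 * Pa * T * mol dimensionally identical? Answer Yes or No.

Left side:
  V = W/A (potential = power per current),
      = kg·m²·s⁻³·A⁻¹.
  Wb = V·s (flux: a volt is a weber per second),
      = kg·m²·s⁻²·A⁻¹.
  So Wb⁻¹ = kg⁻¹·m⁻²·s²·A.
  T = Wb/m² (flux density = flux per area),
      = kg·s⁻²·A⁻¹.
  Combining: kg·V·Wb⁻¹·T·mol = kg · (kg·m²·s⁻³·A⁻¹) · (kg⁻¹·m⁻²·s²·A) · (kg·s⁻²·A⁻¹) · mol = kg²·s⁻³·A⁻¹·mol.
Right side:
  lx = m⁻²·cd.
  J = kg·m²·s⁻².
  So J⁻¹ = kg⁻¹·m⁻²·s².
  Pa = kg·m⁻¹·s⁻².
  T = kg·s⁻²·A⁻¹.
  Combining: kg·s⁻¹·lx·m³·J⁻¹·Pa·T·mol = kg · s⁻¹ · (m⁻²·cd) · m³ · (kg⁻¹·m⁻²·s²) · (kg·m⁻¹·s⁻²) · (kg·s⁻²·A⁻¹) · mol = kg²·m⁻²·s⁻³·A⁻¹·mol·cd.
Left is kg²·s⁻³·A⁻¹·mol; right is kg²·m⁻²·s⁻³·A⁻¹·mol·cd — different.

No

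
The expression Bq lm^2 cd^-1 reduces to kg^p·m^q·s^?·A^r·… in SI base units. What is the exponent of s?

-1

Bq = s⁻¹.
lm = cd.
So lm² = cd².
Combining: Bq·lm²·cd⁻¹ = s⁻¹ · cd² · cd⁻¹ = s⁻¹·cd.
The exponent of s is -1.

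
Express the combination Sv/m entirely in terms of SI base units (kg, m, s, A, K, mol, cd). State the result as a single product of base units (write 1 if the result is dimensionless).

Sv = m²·s⁻².
Combining: m⁻¹·Sv = m⁻¹ · (m²·s⁻²) = m·s⁻².

m·s⁻²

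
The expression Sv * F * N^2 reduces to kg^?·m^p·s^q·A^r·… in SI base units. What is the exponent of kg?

1

Sv = J/kg (equivalent dose = energy per mass),
    = m²·s⁻².
F = C/V (capacitance = charge per voltage),
    = A·s/(kg·m²·s⁻³·A⁻¹) (substituting C and V),
    = kg⁻¹·m⁻²·s⁴·A².
N = kg·m/s² = kg·m·s⁻² (force = mass × acceleration).
So N² = kg²·m²·s⁻⁴.
Combining: Sv·F·N² = (m²·s⁻²) · (kg⁻¹·m⁻²·s⁴·A²) · (kg²·m²·s⁻⁴) = kg·m²·s⁻²·A².
The exponent of kg is 1.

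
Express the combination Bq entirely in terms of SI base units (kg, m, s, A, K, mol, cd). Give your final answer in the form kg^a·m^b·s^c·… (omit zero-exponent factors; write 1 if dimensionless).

Bq = 1/s = s⁻¹ (activity is decays per second).

s⁻¹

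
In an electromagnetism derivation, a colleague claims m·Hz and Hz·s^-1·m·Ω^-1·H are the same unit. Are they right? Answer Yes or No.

Yes

Left side:
  Hz = 1/s = s⁻¹ (frequency is cycles per second).
  Combining: m·Hz = m · s⁻¹ = m·s⁻¹.
Right side:
  Hz = 1/s = s⁻¹ (frequency is cycles per second).
  Ω = V/A (resistance = voltage per current),
      = kg·m²·s⁻³·A⁻².
  So Ω⁻¹ = kg⁻¹·m⁻²·s³·A².
  H = Wb/A (inductance = flux per current),
      = kg·m²·s⁻²·A⁻².
  Combining: Hz·s⁻¹·m·Ω⁻¹·H = s⁻¹ · s⁻¹ · m · (kg⁻¹·m⁻²·s³·A²) · (kg·m²·s⁻²·A⁻²) = m·s⁻¹.
Both reduce to m·s⁻¹.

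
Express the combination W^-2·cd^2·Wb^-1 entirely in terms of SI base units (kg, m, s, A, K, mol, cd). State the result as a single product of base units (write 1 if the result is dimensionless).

kg⁻³·m⁻⁶·s⁸·A·cd²

W = J/s (power = energy per time),
    = kg·m²·s⁻³.
So W⁻² = kg⁻²·m⁻⁴·s⁶.
Wb = V·s (flux: a volt is a weber per second),
    = kg·m²·s⁻²·A⁻¹.
So Wb⁻¹ = kg⁻¹·m⁻²·s²·A.
Combining: W⁻²·cd²·Wb⁻¹ = (kg⁻²·m⁻⁴·s⁶) · cd² · (kg⁻¹·m⁻²·s²·A) = kg⁻³·m⁻⁶·s⁸·A·cd².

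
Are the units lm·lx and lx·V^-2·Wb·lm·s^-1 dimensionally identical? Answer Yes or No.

No

Left side:
  lm = cd·sr = cd (luminous flux; sr is dimensionless).
  lx = lm/m² (illuminance = luminous flux per area),
      = m⁻²·cd.
  Combining: lm·lx = cd · (m⁻²·cd) = m⁻²·cd².
Right side:
  lx = lm/m² (illuminance = luminous flux per area),
      = m⁻²·cd.
  V = W/A (potential = power per current),
      = kg·m²·s⁻³·A⁻¹.
  So V⁻² = kg⁻²·m⁻⁴·s⁶·A².
  Wb = V·s (flux: a volt is a weber per second),
      = kg·m²·s⁻²·A⁻¹.
  lm = cd·sr = cd (luminous flux; sr is dimensionless).
  Combining: lx·V⁻²·Wb·lm·s⁻¹ = (m⁻²·cd) · (kg⁻²·m⁻⁴·s⁶·A²) · (kg·m²·s⁻²·A⁻¹) · cd · s⁻¹ = kg⁻¹·m⁻⁴·s³·A·cd².
Left is m⁻²·cd²; right is kg⁻¹·m⁻⁴·s³·A·cd² — different.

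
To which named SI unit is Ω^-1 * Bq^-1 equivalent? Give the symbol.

Ω = kg·m²·s⁻³·A⁻².
So Ω⁻¹ = kg⁻¹·m⁻²·s³·A².
Bq = s⁻¹.
So Bq⁻¹ = s.
Combining: Ω⁻¹·Bq⁻¹ = (kg⁻¹·m⁻²·s³·A²) · s = kg⁻¹·m⁻²·s⁴·A².
kg⁻¹·m⁻²·s⁴·A² is the base-SI form of the farad.

F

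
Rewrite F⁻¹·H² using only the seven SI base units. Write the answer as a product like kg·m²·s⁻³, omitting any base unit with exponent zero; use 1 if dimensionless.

F = kg⁻¹·m⁻²·s⁴·A².
So F⁻¹ = kg·m²·s⁻⁴·A⁻².
H = kg·m²·s⁻²·A⁻².
So H² = kg²·m⁴·s⁻⁴·A⁻⁴.
Combining: F⁻¹·H² = (kg·m²·s⁻⁴·A⁻²) · (kg²·m⁴·s⁻⁴·A⁻⁴) = kg³·m⁶·s⁻⁸·A⁻⁶.

kg³·m⁶·s⁻⁸·A⁻⁶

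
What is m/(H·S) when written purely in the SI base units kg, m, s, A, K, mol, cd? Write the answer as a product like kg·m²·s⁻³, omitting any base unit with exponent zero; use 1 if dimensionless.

H = kg·m²·s⁻²·A⁻².
So H⁻¹ = kg⁻¹·m⁻²·s²·A².
S = kg⁻¹·m⁻²·s³·A².
So S⁻¹ = kg·m²·s⁻³·A⁻².
Combining: H⁻¹·S⁻¹·m = (kg⁻¹·m⁻²·s²·A²) · (kg·m²·s⁻³·A⁻²) · m = m·s⁻¹.

m·s⁻¹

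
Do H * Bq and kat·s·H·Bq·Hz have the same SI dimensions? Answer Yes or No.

No

Left side:
  H = Wb/A (inductance = flux per current),
      = kg·m²·s⁻²·A⁻².
  Bq = 1/s = s⁻¹ (activity is decays per second).
  Combining: H·Bq = (kg·m²·s⁻²·A⁻²) · s⁻¹ = kg·m²·s⁻³·A⁻².
Right side:
  kat = s⁻¹·mol.
  H = kg·m²·s⁻²·A⁻².
  Bq = s⁻¹.
  Hz = s⁻¹.
  Combining: kat·s·H·Bq·Hz = (s⁻¹·mol) · s · (kg·m²·s⁻²·A⁻²) · s⁻¹ · s⁻¹ = kg·m²·s⁻⁴·A⁻²·mol.
Left is kg·m²·s⁻³·A⁻²; right is kg·m²·s⁻⁴·A⁻²·mol — different.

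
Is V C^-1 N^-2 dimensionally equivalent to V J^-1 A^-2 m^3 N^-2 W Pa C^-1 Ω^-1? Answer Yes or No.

Yes

Left side:
  V = W/A (potential = power per current),
      = kg·m²·s⁻³·A⁻¹.
  C = A·s = s·A (charge = current × time).
  So C⁻¹ = s⁻¹·A⁻¹.
  N = kg·m/s² = kg·m·s⁻² (force = mass × acceleration).
  So N⁻² = kg⁻²·m⁻²·s⁴.
  Combining: V·C⁻¹·N⁻² = (kg·m²·s⁻³·A⁻¹) · (s⁻¹·A⁻¹) · (kg⁻²·m⁻²·s⁴) = kg⁻¹·A⁻².
Right side:
  V = W/A (potential = power per current),
      = kg·m²·s⁻³·A⁻¹.
  J = N·m (work = force × distance),
      = kg·m²·s⁻².
  So J⁻¹ = kg⁻¹·m⁻²·s².
  N = kg·m/s² = kg·m·s⁻² (force = mass × acceleration).
  So N⁻² = kg⁻²·m⁻²·s⁴.
  W = J/s (power = energy per time),
      = kg·m²·s⁻³.
  Pa = N/m² (pressure = force per area),
      = kg·m⁻¹·s⁻².
  C = A·s = s·A (charge = current × time).
  So C⁻¹ = s⁻¹·A⁻¹.
  Ω = V/A (resistance = voltage per current),
      = kg·m²·s⁻³·A⁻².
  So Ω⁻¹ = kg⁻¹·m⁻²·s³·A².
  Combining: V·J⁻¹·A⁻²·m³·N⁻²·W·Pa·C⁻¹·Ω⁻¹ = (kg·m²·s⁻³·A⁻¹) · (kg⁻¹·m⁻²·s²) · A⁻² · m³ · (kg⁻²·m⁻²·s⁴) · (kg·m²·s⁻³) · (kg·m⁻¹·s⁻²) · (s⁻¹·A⁻¹) · (kg⁻¹·m⁻²·s³·A²) = kg⁻¹·A⁻².
Both reduce to kg⁻¹·A⁻².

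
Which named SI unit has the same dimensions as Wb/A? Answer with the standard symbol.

Wb = kg·m²·s⁻²·A⁻¹.
Combining: A⁻¹·Wb = A⁻¹ · (kg·m²·s⁻²·A⁻¹) = kg·m²·s⁻²·A⁻².
kg·m²·s⁻²·A⁻² is the base-SI form of the henry.

H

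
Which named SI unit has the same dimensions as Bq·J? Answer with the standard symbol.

W

Bq = s⁻¹.
J = kg·m²·s⁻².
Combining: Bq·J = s⁻¹ · (kg·m²·s⁻²) = kg·m²·s⁻³.
kg·m²·s⁻³ is the base-SI form of the watt.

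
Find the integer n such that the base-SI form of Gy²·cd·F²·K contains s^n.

4

Gy = m²·s⁻².
So Gy² = m⁴·s⁻⁴.
F = kg⁻¹·m⁻²·s⁴·A².
So F² = kg⁻²·m⁻⁴·s⁸·A⁴.
Combining: Gy²·cd·F²·K = (m⁴·s⁻⁴) · cd · (kg⁻²·m⁻⁴·s⁸·A⁴) · K = kg⁻²·s⁴·A⁴·K·cd.
The exponent of s is 4.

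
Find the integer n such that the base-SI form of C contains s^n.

C = A·s = s·A (charge = current × time).
The exponent of s is 1.

1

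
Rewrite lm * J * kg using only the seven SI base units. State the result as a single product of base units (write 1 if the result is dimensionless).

lm = cd.
J = kg·m²·s⁻².
Combining: lm·J·kg = cd · (kg·m²·s⁻²) · kg = kg²·m²·s⁻²·cd.

kg²·m²·s⁻²·cd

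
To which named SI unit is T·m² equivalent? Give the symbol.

T = kg·s⁻²·A⁻¹.
Combining: T·m² = (kg·s⁻²·A⁻¹) · m² = kg·m²·s⁻²·A⁻¹.
kg·m²·s⁻²·A⁻¹ is the base-SI form of the weber.

Wb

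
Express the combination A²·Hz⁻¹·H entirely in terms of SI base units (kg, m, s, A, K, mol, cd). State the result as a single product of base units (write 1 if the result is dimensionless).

kg·m²·s⁻¹

Hz = 1/s = s⁻¹ (frequency is cycles per second).
So Hz⁻¹ = s.
H = Wb/A (inductance = flux per current),
    = kg·m²·s⁻²·A⁻².
Combining: A²·Hz⁻¹·H = A² · s · (kg·m²·s⁻²·A⁻²) = kg·m²·s⁻¹.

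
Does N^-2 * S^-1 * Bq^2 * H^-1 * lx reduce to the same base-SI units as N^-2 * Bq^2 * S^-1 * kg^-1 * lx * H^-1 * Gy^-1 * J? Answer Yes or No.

Left side:
  N = kg·m·s⁻².
  So N⁻² = kg⁻²·m⁻²·s⁴.
  S = kg⁻¹·m⁻²·s³·A².
  So S⁻¹ = kg·m²·s⁻³·A⁻².
  Bq = s⁻¹.
  So Bq² = s⁻².
  H = kg·m²·s⁻²·A⁻².
  So H⁻¹ = kg⁻¹·m⁻²·s²·A².
  lx = m⁻²·cd.
  Combining: N⁻²·S⁻¹·Bq²·H⁻¹·lx = (kg⁻²·m⁻²·s⁴) · (kg·m²·s⁻³·A⁻²) · s⁻² · (kg⁻¹·m⁻²·s²·A²) · (m⁻²·cd) = kg⁻²·m⁻⁴·s·cd.
Right side:
  N = kg·m·s⁻².
  So N⁻² = kg⁻²·m⁻²·s⁴.
  Bq = s⁻¹.
  So Bq² = s⁻².
  S = kg⁻¹·m⁻²·s³·A².
  So S⁻¹ = kg·m²·s⁻³·A⁻².
  lx = m⁻²·cd.
  H = kg·m²·s⁻²·A⁻².
  So H⁻¹ = kg⁻¹·m⁻²·s²·A².
  Gy = m²·s⁻².
  So Gy⁻¹ = m⁻²·s².
  J = kg·m²·s⁻².
  Combining: N⁻²·Bq²·S⁻¹·kg⁻¹·lx·H⁻¹·Gy⁻¹·J = (kg⁻²·m⁻²·s⁴) · s⁻² · (kg·m²·s⁻³·A⁻²) · kg⁻¹ · (m⁻²·cd) · (kg⁻¹·m⁻²·s²·A²) · (m⁻²·s²) · (kg·m²·s⁻²) = kg⁻²·m⁻⁴·s·cd.
Both reduce to kg⁻²·m⁻⁴·s·cd.

Yes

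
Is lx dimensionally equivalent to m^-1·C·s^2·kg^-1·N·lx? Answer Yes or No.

Left side:
  lx = lm/m² (illuminance = luminous flux per area),
      = m⁻²·cd.
Right side:
  C = A·s = s·A (charge = current × time).
  N = kg·m/s² = kg·m·s⁻² (force = mass × acceleration).
  lx = lm/m² (illuminance = luminous flux per area),
      = m⁻²·cd.
  Combining: m⁻¹·C·s²·kg⁻¹·N·lx = m⁻¹ · (s·A) · s² · kg⁻¹ · (kg·m·s⁻²) · (m⁻²·cd) = m⁻²·s·A·cd.
Left is m⁻²·cd; right is m⁻²·s·A·cd — different.

No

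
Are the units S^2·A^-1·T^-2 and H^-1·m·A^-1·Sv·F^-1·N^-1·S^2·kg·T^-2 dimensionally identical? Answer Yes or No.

Left side:
  S = 1/Ω (conductance is reciprocal resistance),
      = kg⁻¹·m⁻²·s³·A².
  So S² = kg⁻²·m⁻⁴·s⁶·A⁴.
  T = Wb/m² (flux density = flux per area),
      = kg·s⁻²·A⁻¹.
  So T⁻² = kg⁻²·s⁴·A².
  Combining: S²·A⁻¹·T⁻² = (kg⁻²·m⁻⁴·s⁶·A⁴) · A⁻¹ · (kg⁻²·s⁴·A²) = kg⁻⁴·m⁻⁴·s¹⁰·A⁵.
Right side:
  H = Wb/A (inductance = flux per current),
      = kg·m²·s⁻²·A⁻².
  So H⁻¹ = kg⁻¹·m⁻²·s²·A².
  Sv = J/kg (equivalent dose = energy per mass),
      = m²·s⁻².
  F = C/V (capacitance = charge per voltage),
      = A·s/(kg·m²·s⁻³·A⁻¹) (substituting C and V),
      = kg⁻¹·m⁻²·s⁴·A².
  So F⁻¹ = kg·m²·s⁻⁴·A⁻².
  N = kg·m/s² = kg·m·s⁻² (force = mass × acceleration).
  So N⁻¹ = kg⁻¹·m⁻¹·s².
  S = 1/Ω (conductance is reciprocal resistance),
      = kg⁻¹·m⁻²·s³·A².
  So S² = kg⁻²·m⁻⁴·s⁶·A⁴.
  T = Wb/m² (flux density = flux per area),
      = kg·s⁻²·A⁻¹.
  So T⁻² = kg⁻²·s⁴·A².
  Combining: H⁻¹·m·A⁻¹·Sv·F⁻¹·N⁻¹·S²·kg·T⁻² = (kg⁻¹·m⁻²·s²·A²) · m · A⁻¹ · (m²·s⁻²) · (kg·m²·s⁻⁴·A⁻²) · (kg⁻¹·m⁻¹·s²) · (kg⁻²·m⁻⁴·s⁶·A⁴) · kg · (kg⁻²·s⁴·A²) = kg⁻⁴·m⁻²·s⁸·A⁵.
Left is kg⁻⁴·m⁻⁴·s¹⁰·A⁵; right is kg⁻⁴·m⁻²·s⁸·A⁵ — different.

No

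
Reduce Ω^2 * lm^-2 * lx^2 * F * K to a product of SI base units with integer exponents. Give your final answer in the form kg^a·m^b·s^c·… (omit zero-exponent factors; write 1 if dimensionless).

Ω = V/A (resistance = voltage per current),
    = kg·m²·s⁻³·A⁻².
So Ω² = kg²·m⁴·s⁻⁶·A⁻⁴.
lm = cd·sr = cd (luminous flux; sr is dimensionless).
So lm⁻² = cd⁻².
lx = lm/m² (illuminance = luminous flux per area),
    = m⁻²·cd.
So lx² = m⁻⁴·cd².
F = C/V (capacitance = charge per voltage),
    = A·s/(kg·m²·s⁻³·A⁻¹) (substituting C and V),
    = kg⁻¹·m⁻²·s⁴·A².
Combining: Ω²·lm⁻²·lx²·F·K = (kg²·m⁴·s⁻⁶·A⁻⁴) · cd⁻² · (m⁻⁴·cd²) · (kg⁻¹·m⁻²·s⁴·A²) · K = kg·m⁻²·s⁻²·A⁻²·K.

kg·m⁻²·s⁻²·A⁻²·K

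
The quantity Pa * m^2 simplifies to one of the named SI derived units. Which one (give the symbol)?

Pa = N/m² (pressure = force per area),
    = kg·m⁻¹·s⁻².
Combining: Pa·m² = (kg·m⁻¹·s⁻²) · m² = kg·m·s⁻².
kg·m·s⁻² is the base-SI form of the newton.

N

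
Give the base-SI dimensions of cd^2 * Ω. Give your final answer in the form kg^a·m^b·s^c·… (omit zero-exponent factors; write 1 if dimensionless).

kg·m²·s⁻³·A⁻²·cd²

Ω = V/A (resistance = voltage per current),
    = kg·m²·s⁻³·A⁻².
Combining: cd²·Ω = cd² · (kg·m²·s⁻³·A⁻²) = kg·m²·s⁻³·A⁻²·cd².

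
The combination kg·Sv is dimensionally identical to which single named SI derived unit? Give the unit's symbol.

Sv = J/kg (equivalent dose = energy per mass),
    = m²·s⁻².
Combining: kg·Sv = kg · (m²·s⁻²) = kg·m²·s⁻².
kg·m²·s⁻² is the base-SI form of the joule.

J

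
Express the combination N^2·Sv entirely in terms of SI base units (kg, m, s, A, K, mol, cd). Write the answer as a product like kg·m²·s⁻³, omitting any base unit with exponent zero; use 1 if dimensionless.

kg²·m⁴·s⁻⁶

N = kg·m·s⁻².
So N² = kg²·m²·s⁻⁴.
Sv = m²·s⁻².
Combining: N²·Sv = (kg²·m²·s⁻⁴) · (m²·s⁻²) = kg²·m⁴·s⁻⁶.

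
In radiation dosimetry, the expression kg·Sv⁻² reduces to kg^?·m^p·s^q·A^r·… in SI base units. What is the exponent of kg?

1

Sv = J/kg (equivalent dose = energy per mass),
    = m²·s⁻².
So Sv⁻² = m⁻⁴·s⁴.
Combining: kg·Sv⁻² = kg · (m⁻⁴·s⁴) = kg·m⁻⁴·s⁴.
The exponent of kg is 1.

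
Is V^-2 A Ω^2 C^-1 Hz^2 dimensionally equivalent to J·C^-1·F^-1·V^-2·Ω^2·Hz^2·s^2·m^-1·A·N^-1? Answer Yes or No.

Left side:
  V = W/A (potential = power per current),
      = kg·m²·s⁻³·A⁻¹.
  So V⁻² = kg⁻²·m⁻⁴·s⁶·A².
  Ω = V/A (resistance = voltage per current),
      = kg·m²·s⁻³·A⁻².
  So Ω² = kg²·m⁴·s⁻⁶·A⁻⁴.
  C = A·s = s·A (charge = current × time).
  So C⁻¹ = s⁻¹·A⁻¹.
  Hz = 1/s = s⁻¹ (frequency is cycles per second).
  So Hz² = s⁻².
  Combining: V⁻²·A·Ω²·C⁻¹·Hz² = (kg⁻²·m⁻⁴·s⁶·A²) · A · (kg²·m⁴·s⁻⁶·A⁻⁴) · (s⁻¹·A⁻¹) · s⁻² = s⁻³·A⁻².
Right side:
  J = N·m (work = force × distance),
      = kg·m²·s⁻².
  C = A·s = s·A (charge = current × time).
  So C⁻¹ = s⁻¹·A⁻¹.
  F = C/V (capacitance = charge per voltage),
      = A·s/(kg·m²·s⁻³·A⁻¹) (substituting C and V),
      = kg⁻¹·m⁻²·s⁴·A².
  So F⁻¹ = kg·m²·s⁻⁴·A⁻².
  V = W/A (potential = power per current),
      = kg·m²·s⁻³·A⁻¹.
  So V⁻² = kg⁻²·m⁻⁴·s⁶·A².
  Ω = V/A (resistance = voltage per current),
      = kg·m²·s⁻³·A⁻².
  So Ω² = kg²·m⁴·s⁻⁶·A⁻⁴.
  Hz = 1/s = s⁻¹ (frequency is cycles per second).
  So Hz² = s⁻².
  N = kg·m/s² = kg·m·s⁻² (force = mass × acceleration).
  So N⁻¹ = kg⁻¹·m⁻¹·s².
  Combining: J·C⁻¹·F⁻¹·V⁻²·Ω²·Hz²·s²·m⁻¹·A·N⁻¹ = (kg·m²·s⁻²) · (s⁻¹·A⁻¹) · (kg·m²·s⁻⁴·A⁻²) · (kg⁻²·m⁻⁴·s⁶·A²) · (kg²·m⁴·s⁻⁶·A⁻⁴) · s⁻² · s² · m⁻¹ · A · (kg⁻¹·m⁻¹·s²) = kg·m²·s⁻⁵·A⁻⁴.
Left is s⁻³·A⁻²; right is kg·m²·s⁻⁵·A⁻⁴ — different.

No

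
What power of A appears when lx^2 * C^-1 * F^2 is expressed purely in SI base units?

lx = lm/m² (illuminance = luminous flux per area),
    = m⁻²·cd.
So lx² = m⁻⁴·cd².
C = A·s = s·A (charge = current × time).
So C⁻¹ = s⁻¹·A⁻¹.
F = C/V (capacitance = charge per voltage),
    = A·s/(kg·m²·s⁻³·A⁻¹) (substituting C and V),
    = kg⁻¹·m⁻²·s⁴·A².
So F² = kg⁻²·m⁻⁴·s⁸·A⁴.
Combining: lx²·C⁻¹·F² = (m⁻⁴·cd²) · (s⁻¹·A⁻¹) · (kg⁻²·m⁻⁴·s⁸·A⁴) = kg⁻²·m⁻⁸·s⁷·A³·cd².
The exponent of A is 3.

3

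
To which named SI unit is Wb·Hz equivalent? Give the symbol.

Wb = kg·m²·s⁻²·A⁻¹.
Hz = s⁻¹.
Combining: Wb·Hz = (kg·m²·s⁻²·A⁻¹) · s⁻¹ = kg·m²·s⁻³·A⁻¹.
kg·m²·s⁻³·A⁻¹ is the base-SI form of the volt.

V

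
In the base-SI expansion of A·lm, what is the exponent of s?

0

lm = cd·sr = cd (luminous flux; sr is dimensionless).
Combining: A·lm = A · cd = A·cd.
The exponent of s is 0.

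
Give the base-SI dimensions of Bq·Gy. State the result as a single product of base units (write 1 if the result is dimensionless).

Bq = 1/s = s⁻¹ (activity is decays per second).
Gy = J/kg (absorbed dose = energy per mass),
    = m²·s⁻².
Combining: Bq·Gy = s⁻¹ · (m²·s⁻²) = m²·s⁻³.

m²·s⁻³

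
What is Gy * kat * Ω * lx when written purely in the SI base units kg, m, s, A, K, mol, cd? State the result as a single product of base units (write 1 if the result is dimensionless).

kg·m²·s⁻⁶·A⁻²·mol·cd

Gy = J/kg (absorbed dose = energy per mass),
    = m²·s⁻².
kat = mol/s = s⁻¹·mol (catalytic activity).
Ω = V/A (resistance = voltage per current),
    = kg·m²·s⁻³·A⁻².
lx = lm/m² (illuminance = luminous flux per area),
    = m⁻²·cd.
Combining: Gy·kat·Ω·lx = (m²·s⁻²) · (s⁻¹·mol) · (kg·m²·s⁻³·A⁻²) · (m⁻²·cd) = kg·m²·s⁻⁶·A⁻²·mol·cd.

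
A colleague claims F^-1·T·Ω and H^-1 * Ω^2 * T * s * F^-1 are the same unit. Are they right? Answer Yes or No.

Yes

Left side:
  F = C/V (capacitance = charge per voltage),
      = A·s/(kg·m²·s⁻³·A⁻¹) (substituting C and V),
      = kg⁻¹·m⁻²·s⁴·A².
  So F⁻¹ = kg·m²·s⁻⁴·A⁻².
  T = Wb/m² (flux density = flux per area),
      = kg·s⁻²·A⁻¹.
  Ω = V/A (resistance = voltage per current),
      = kg·m²·s⁻³·A⁻².
  Combining: F⁻¹·T·Ω = (kg·m²·s⁻⁴·A⁻²) · (kg·s⁻²·A⁻¹) · (kg·m²·s⁻³·A⁻²) = kg³·m⁴·s⁻⁹·A⁻⁵.
Right side:
  H = kg·m²·s⁻²·A⁻².
  So H⁻¹ = kg⁻¹·m⁻²·s²·A².
  Ω = kg·m²·s⁻³·A⁻².
  So Ω² = kg²·m⁴·s⁻⁶·A⁻⁴.
  T = kg·s⁻²·A⁻¹.
  F = kg⁻¹·m⁻²·s⁴·A².
  So F⁻¹ = kg·m²·s⁻⁴·A⁻².
  Combining: H⁻¹·Ω²·T·s·F⁻¹ = (kg⁻¹·m⁻²·s²·A²) · (kg²·m⁴·s⁻⁶·A⁻⁴) · (kg·s⁻²·A⁻¹) · s · (kg·m²·s⁻⁴·A⁻²) = kg³·m⁴·s⁻⁹·A⁻⁵.
Both reduce to kg³·m⁴·s⁻⁹·A⁻⁵.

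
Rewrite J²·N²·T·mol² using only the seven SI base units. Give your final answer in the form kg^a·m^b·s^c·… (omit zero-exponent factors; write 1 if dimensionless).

kg⁵·m⁶·s⁻¹⁰·A⁻¹·mol²

J = N·m (work = force × distance),
    = kg·m²·s⁻².
So J² = kg²·m⁴·s⁻⁴.
N = kg·m/s² = kg·m·s⁻² (force = mass × acceleration).
So N² = kg²·m²·s⁻⁴.
T = Wb/m² (flux density = flux per area),
    = kg·s⁻²·A⁻¹.
Combining: J²·N²·T·mol² = (kg²·m⁴·s⁻⁴) · (kg²·m²·s⁻⁴) · (kg·s⁻²·A⁻¹) · mol² = kg⁵·m⁶·s⁻¹⁰·A⁻¹·mol².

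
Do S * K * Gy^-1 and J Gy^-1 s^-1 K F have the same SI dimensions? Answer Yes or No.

Left side:
  S = 1/Ω (conductance is reciprocal resistance),
      = kg⁻¹·m⁻²·s³·A².
  Gy = J/kg (absorbed dose = energy per mass),
      = m²·s⁻².
  So Gy⁻¹ = m⁻²·s².
  Combining: S·K·Gy⁻¹ = (kg⁻¹·m⁻²·s³·A²) · K · (m⁻²·s²) = kg⁻¹·m⁻⁴·s⁵·A²·K.
Right side:
  J = N·m (work = force × distance),
      = kg·m²·s⁻².
  Gy = J/kg (absorbed dose = energy per mass),
      = m²·s⁻².
  So Gy⁻¹ = m⁻²·s².
  F = C/V (capacitance = charge per voltage),
      = A·s/(kg·m²·s⁻³·A⁻¹) (substituting C and V),
      = kg⁻¹·m⁻²·s⁴·A².
  Combining: J·Gy⁻¹·s⁻¹·K·F = (kg·m²·s⁻²) · (m⁻²·s²) · s⁻¹ · K · (kg⁻¹·m⁻²·s⁴·A²) = m⁻²·s³·A²·K.
Left is kg⁻¹·m⁻⁴·s⁵·A²·K; right is m⁻²·s³·A²·K — different.

No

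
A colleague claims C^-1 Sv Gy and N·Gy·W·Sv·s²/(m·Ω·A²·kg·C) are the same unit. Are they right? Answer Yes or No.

Yes

Left side:
  C = A·s = s·A (charge = current × time).
  So C⁻¹ = s⁻¹·A⁻¹.
  Sv = J/kg (equivalent dose = energy per mass),
      = m²·s⁻².
  Gy = J/kg (absorbed dose = energy per mass),
      = m²·s⁻².
  Combining: C⁻¹·Sv·Gy = (s⁻¹·A⁻¹) · (m²·s⁻²) · (m²·s⁻²) = m⁴·s⁻⁵·A⁻¹.
Right side:
  N = kg·m/s² = kg·m·s⁻² (force = mass × acceleration).
  Ω = V/A (resistance = voltage per current),
      = kg·m²·s⁻³·A⁻².
  So Ω⁻¹ = kg⁻¹·m⁻²·s³·A².
  Gy = J/kg (absorbed dose = energy per mass),
      = m²·s⁻².
  W = J/s (power = energy per time),
      = kg·m²·s⁻³.
  Sv = J/kg (equivalent dose = energy per mass),
      = m²·s⁻².
  C = A·s = s·A (charge = current × time).
  So C⁻¹ = s⁻¹·A⁻¹.
  Combining: N·m⁻¹·Ω⁻¹·Gy·W·A⁻²·kg⁻¹·Sv·C⁻¹·s² = (kg·m·s⁻²) · m⁻¹ · (kg⁻¹·m⁻²·s³·A²) · (m²·s⁻²) · (kg·m²·s⁻³) · A⁻² · kg⁻¹ · (m²·s⁻²) · (s⁻¹·A⁻¹) · s² = m⁴·s⁻⁵·A⁻¹.
Both reduce to m⁴·s⁻⁵·A⁻¹.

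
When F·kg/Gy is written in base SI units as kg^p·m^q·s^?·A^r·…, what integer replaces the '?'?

Gy = J/kg (absorbed dose = energy per mass),
    = m²·s⁻².
So Gy⁻¹ = m⁻²·s².
F = C/V (capacitance = charge per voltage),
    = A·s/(kg·m²·s⁻³·A⁻¹) (substituting C and V),
    = kg⁻¹·m⁻²·s⁴·A².
Combining: Gy⁻¹·F·kg = (m⁻²·s²) · (kg⁻¹·m⁻²·s⁴·A²) · kg = m⁻⁴·s⁶·A².
The exponent of s is 6.

6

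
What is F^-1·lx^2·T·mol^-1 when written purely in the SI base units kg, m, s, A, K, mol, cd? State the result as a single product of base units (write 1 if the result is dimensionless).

kg²·m⁻²·s⁻⁶·A⁻³·mol⁻¹·cd²

F = kg⁻¹·m⁻²·s⁴·A².
So F⁻¹ = kg·m²·s⁻⁴·A⁻².
lx = m⁻²·cd.
So lx² = m⁻⁴·cd².
T = kg·s⁻²·A⁻¹.
Combining: F⁻¹·lx²·T·mol⁻¹ = (kg·m²·s⁻⁴·A⁻²) · (m⁻⁴·cd²) · (kg·s⁻²·A⁻¹) · mol⁻¹ = kg²·m⁻²·s⁻⁶·A⁻³·mol⁻¹·cd².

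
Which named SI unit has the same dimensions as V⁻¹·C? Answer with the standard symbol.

V = kg·m²·s⁻³·A⁻¹.
So V⁻¹ = kg⁻¹·m⁻²·s³·A.
C = s·A.
Combining: V⁻¹·C = (kg⁻¹·m⁻²·s³·A) · (s·A) = kg⁻¹·m⁻²·s⁴·A².
kg⁻¹·m⁻²·s⁴·A² is the base-SI form of the farad.

F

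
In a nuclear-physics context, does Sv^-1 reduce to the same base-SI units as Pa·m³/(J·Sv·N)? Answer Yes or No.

Left side:
  Sv = J/kg (equivalent dose = energy per mass),
      = m²·s⁻².
  So Sv⁻¹ = m⁻²·s².
Right side:
  Pa = N/m² (pressure = force per area),
      = kg·m⁻¹·s⁻².
  J = N·m (work = force × distance),
      = kg·m²·s⁻².
  So J⁻¹ = kg⁻¹·m⁻²·s².
  Sv = J/kg (equivalent dose = energy per mass),
      = m²·s⁻².
  So Sv⁻¹ = m⁻²·s².
  N = kg·m/s² = kg·m·s⁻² (force = mass × acceleration).
  So N⁻¹ = kg⁻¹·m⁻¹·s².
  Combining: Pa·J⁻¹·Sv⁻¹·m³·N⁻¹ = (kg·m⁻¹·s⁻²) · (kg⁻¹·m⁻²·s²) · (m⁻²·s²) · m³ · (kg⁻¹·m⁻¹·s²) = kg⁻¹·m⁻³·s⁴.
Left is m⁻²·s²; right is kg⁻¹·m⁻³·s⁴ — different.

No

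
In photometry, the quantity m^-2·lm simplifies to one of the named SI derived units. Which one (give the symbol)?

lx

lm = cd·sr = cd (luminous flux; sr is dimensionless).
Combining: m⁻²·lm = m⁻² · cd = m⁻²·cd.
m⁻²·cd is the base-SI form of the lux.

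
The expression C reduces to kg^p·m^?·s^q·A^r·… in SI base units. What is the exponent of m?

0

C = s·A.
The exponent of m is 0.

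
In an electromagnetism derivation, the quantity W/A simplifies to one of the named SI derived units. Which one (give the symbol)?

V

W = kg·m²·s⁻³.
Combining: W·A⁻¹ = (kg·m²·s⁻³) · A⁻¹ = kg·m²·s⁻³·A⁻¹.
kg·m²·s⁻³·A⁻¹ is the base-SI form of the volt.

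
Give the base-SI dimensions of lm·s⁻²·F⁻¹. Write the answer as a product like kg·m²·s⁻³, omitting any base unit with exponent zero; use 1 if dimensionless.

lm = cd.
F = kg⁻¹·m⁻²·s⁴·A².
So F⁻¹ = kg·m²·s⁻⁴·A⁻².
Combining: lm·s⁻²·F⁻¹ = cd · s⁻² · (kg·m²·s⁻⁴·A⁻²) = kg·m²·s⁻⁶·A⁻²·cd.

kg·m²·s⁻⁶·A⁻²·cd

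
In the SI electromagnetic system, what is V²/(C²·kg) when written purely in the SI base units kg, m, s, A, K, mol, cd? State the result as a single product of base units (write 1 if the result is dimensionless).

kg·m⁴·s⁻⁸·A⁻⁴

C = s·A.
So C⁻² = s⁻²·A⁻².
V = kg·m²·s⁻³·A⁻¹.
So V² = kg²·m⁴·s⁻⁶·A⁻².
Combining: C⁻²·kg⁻¹·V² = (s⁻²·A⁻²) · kg⁻¹ · (kg²·m⁴·s⁻⁶·A⁻²) = kg·m⁴·s⁻⁸·A⁻⁴.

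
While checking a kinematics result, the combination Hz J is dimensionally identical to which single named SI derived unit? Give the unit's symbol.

W

Hz = s⁻¹.
J = kg·m²·s⁻².
Combining: Hz·J = s⁻¹ · (kg·m²·s⁻²) = kg·m²·s⁻³.
kg·m²·s⁻³ is the base-SI form of the watt.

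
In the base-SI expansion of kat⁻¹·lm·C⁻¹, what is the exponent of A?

-1

kat = mol/s = s⁻¹·mol (catalytic activity).
So kat⁻¹ = s·mol⁻¹.
lm = cd·sr = cd (luminous flux; sr is dimensionless).
C = A·s = s·A (charge = current × time).
So C⁻¹ = s⁻¹·A⁻¹.
Combining: kat⁻¹·lm·C⁻¹ = (s·mol⁻¹) · cd · (s⁻¹·A⁻¹) = A⁻¹·mol⁻¹·cd.
The exponent of A is -1.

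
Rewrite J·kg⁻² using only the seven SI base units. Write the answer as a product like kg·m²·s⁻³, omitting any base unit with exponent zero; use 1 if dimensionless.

kg⁻¹·m²·s⁻²

J = N·m (work = force × distance),
    = kg·m²·s⁻².
Combining: J·kg⁻² = (kg·m²·s⁻²) · kg⁻² = kg⁻¹·m²·s⁻².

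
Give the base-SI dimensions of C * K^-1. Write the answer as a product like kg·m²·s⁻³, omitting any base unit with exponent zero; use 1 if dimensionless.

s·A·K⁻¹

C = A·s = s·A (charge = current × time).
Combining: C·K⁻¹ = (s·A) · K⁻¹ = s·A·K⁻¹.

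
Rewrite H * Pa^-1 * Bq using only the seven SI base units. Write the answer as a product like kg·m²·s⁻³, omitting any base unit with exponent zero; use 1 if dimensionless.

m³·s⁻¹·A⁻²

H = Wb/A (inductance = flux per current),
    = kg·m²·s⁻²·A⁻².
Pa = N/m² (pressure = force per area),
    = kg·m⁻¹·s⁻².
So Pa⁻¹ = kg⁻¹·m·s².
Bq = 1/s = s⁻¹ (activity is decays per second).
Combining: H·Pa⁻¹·Bq = (kg·m²·s⁻²·A⁻²) · (kg⁻¹·m·s²) · s⁻¹ = m³·s⁻¹·A⁻².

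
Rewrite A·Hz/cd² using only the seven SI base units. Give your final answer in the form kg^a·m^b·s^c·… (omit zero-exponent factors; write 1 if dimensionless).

Hz = 1/s = s⁻¹ (frequency is cycles per second).
Combining: A·cd⁻²·Hz = A · cd⁻² · s⁻¹ = s⁻¹·A·cd⁻².

s⁻¹·A·cd⁻²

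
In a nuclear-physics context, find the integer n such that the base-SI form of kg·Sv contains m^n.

Sv = m²·s⁻².
Combining: kg·Sv = kg · (m²·s⁻²) = kg·m²·s⁻².
The exponent of m is 2.

2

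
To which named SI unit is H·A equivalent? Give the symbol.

H = Wb/A (inductance = flux per current),
    = kg·m²·s⁻²·A⁻².
Combining: H·A = (kg·m²·s⁻²·A⁻²) · A = kg·m²·s⁻²·A⁻¹.
kg·m²·s⁻²·A⁻¹ is the base-SI form of the weber.

Wb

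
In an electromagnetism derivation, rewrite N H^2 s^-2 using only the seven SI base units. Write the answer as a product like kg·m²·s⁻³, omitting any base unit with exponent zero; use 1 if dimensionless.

kg³·m⁵·s⁻⁸·A⁻⁴

N = kg·m·s⁻².
H = kg·m²·s⁻²·A⁻².
So H² = kg²·m⁴·s⁻⁴·A⁻⁴.
Combining: N·H²·s⁻² = (kg·m·s⁻²) · (kg²·m⁴·s⁻⁴·A⁻⁴) · s⁻² = kg³·m⁵·s⁻⁸·A⁻⁴.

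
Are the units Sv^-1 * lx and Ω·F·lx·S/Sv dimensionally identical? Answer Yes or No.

Left side:
  Sv = J/kg (equivalent dose = energy per mass),
      = m²·s⁻².
  So Sv⁻¹ = m⁻²·s².
  lx = lm/m² (illuminance = luminous flux per area),
      = m⁻²·cd.
  Combining: Sv⁻¹·lx = (m⁻²·s²) · (m⁻²·cd) = m⁻⁴·s²·cd.
Right side:
  Ω = kg·m²·s⁻³·A⁻².
  F = kg⁻¹·m⁻²·s⁴·A².
  Sv = m²·s⁻².
  So Sv⁻¹ = m⁻²·s².
  lx = m⁻²·cd.
  S = kg⁻¹·m⁻²·s³·A².
  Combining: Ω·F·Sv⁻¹·lx·S = (kg·m²·s⁻³·A⁻²) · (kg⁻¹·m⁻²·s⁴·A²) · (m⁻²·s²) · (m⁻²·cd) · (kg⁻¹·m⁻²·s³·A²) = kg⁻¹·m⁻⁶·s⁶·A²·cd.
Left is m⁻⁴·s²·cd; right is kg⁻¹·m⁻⁶·s⁶·A²·cd — different.

No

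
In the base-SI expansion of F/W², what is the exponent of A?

W = kg·m²·s⁻³.
So W⁻² = kg⁻²·m⁻⁴·s⁶.
F = kg⁻¹·m⁻²·s⁴·A².
Combining: W⁻²·F = (kg⁻²·m⁻⁴·s⁶) · (kg⁻¹·m⁻²·s⁴·A²) = kg⁻³·m⁻⁶·s¹⁰·A².
The exponent of A is 2.

2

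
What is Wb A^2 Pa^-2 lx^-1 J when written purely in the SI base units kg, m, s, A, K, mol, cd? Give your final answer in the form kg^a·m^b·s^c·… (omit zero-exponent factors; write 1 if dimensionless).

m⁸·A·cd⁻¹

Wb = V·s (flux: a volt is a weber per second),
    = kg·m²·s⁻²·A⁻¹.
Pa = N/m² (pressure = force per area),
    = kg·m⁻¹·s⁻².
So Pa⁻² = kg⁻²·m²·s⁴.
lx = lm/m² (illuminance = luminous flux per area),
    = m⁻²·cd.
So lx⁻¹ = m²·cd⁻¹.
J = N·m (work = force × distance),
    = kg·m²·s⁻².
Combining: Wb·A²·Pa⁻²·lx⁻¹·J = (kg·m²·s⁻²·A⁻¹) · A² · (kg⁻²·m²·s⁴) · (m²·cd⁻¹) · (kg·m²·s⁻²) = m⁸·A·cd⁻¹.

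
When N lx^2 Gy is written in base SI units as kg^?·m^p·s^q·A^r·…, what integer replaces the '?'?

N = kg·m/s² = kg·m·s⁻² (force = mass × acceleration).
lx = lm/m² (illuminance = luminous flux per area),
    = m⁻²·cd.
So lx² = m⁻⁴·cd².
Gy = J/kg (absorbed dose = energy per mass),
    = m²·s⁻².
Combining: N·lx²·Gy = (kg·m·s⁻²) · (m⁻⁴·cd²) · (m²·s⁻²) = kg·m⁻¹·s⁻⁴·cd².
The exponent of kg is 1.

1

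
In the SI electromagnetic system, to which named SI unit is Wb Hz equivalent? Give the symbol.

V

Wb = V·s (flux: a volt is a weber per second),
    = kg·m²·s⁻²·A⁻¹.
Hz = 1/s = s⁻¹ (frequency is cycles per second).
Combining: Wb·Hz = (kg·m²·s⁻²·A⁻¹) · s⁻¹ = kg·m²·s⁻³·A⁻¹.
kg·m²·s⁻³·A⁻¹ is the base-SI form of the volt.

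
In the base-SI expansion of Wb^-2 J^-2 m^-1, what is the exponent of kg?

-4

Wb = kg·m²·s⁻²·A⁻¹.
So Wb⁻² = kg⁻²·m⁻⁴·s⁴·A².
J = kg·m²·s⁻².
So J⁻² = kg⁻²·m⁻⁴·s⁴.
Combining: Wb⁻²·J⁻²·m⁻¹ = (kg⁻²·m⁻⁴·s⁴·A²) · (kg⁻²·m⁻⁴·s⁴) · m⁻¹ = kg⁻⁴·m⁻⁹·s⁸·A².
The exponent of kg is -4.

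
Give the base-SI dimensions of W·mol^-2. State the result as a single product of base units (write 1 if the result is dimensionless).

kg·m²·s⁻³·mol⁻²

W = kg·m²·s⁻³.
Combining: W·mol⁻² = (kg·m²·s⁻³) · mol⁻² = kg·m²·s⁻³·mol⁻².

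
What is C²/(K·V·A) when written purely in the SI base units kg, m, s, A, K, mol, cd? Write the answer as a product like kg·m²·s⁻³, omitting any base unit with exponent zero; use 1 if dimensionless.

C = A·s = s·A (charge = current × time).
So C² = s²·A².
V = W/A (potential = power per current),
    = kg·m²·s⁻³·A⁻¹.
So V⁻¹ = kg⁻¹·m⁻²·s³·A.
Combining: K⁻¹·C²·V⁻¹·A⁻¹ = K⁻¹ · (s²·A²) · (kg⁻¹·m⁻²·s³·A) · A⁻¹ = kg⁻¹·m⁻²·s⁵·A²·K⁻¹.

kg⁻¹·m⁻²·s⁵·A²·K⁻¹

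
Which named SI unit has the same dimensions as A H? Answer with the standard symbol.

H = kg·m²·s⁻²·A⁻².
Combining: A·H = A · (kg·m²·s⁻²·A⁻²) = kg·m²·s⁻²·A⁻¹.
kg·m²·s⁻²·A⁻¹ is the base-SI form of the weber.

Wb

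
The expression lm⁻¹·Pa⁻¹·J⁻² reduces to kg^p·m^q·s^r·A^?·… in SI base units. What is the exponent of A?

lm = cd·sr = cd (luminous flux; sr is dimensionless).
So lm⁻¹ = cd⁻¹.
Pa = N/m² (pressure = force per area),
    = kg·m⁻¹·s⁻².
So Pa⁻¹ = kg⁻¹·m·s².
J = N·m (work = force × distance),
    = kg·m²·s⁻².
So J⁻² = kg⁻²·m⁻⁴·s⁴.
Combining: lm⁻¹·Pa⁻¹·J⁻² = cd⁻¹ · (kg⁻¹·m·s²) · (kg⁻²·m⁻⁴·s⁴) = kg⁻³·m⁻³·s⁶·cd⁻¹.
The exponent of A is 0.

0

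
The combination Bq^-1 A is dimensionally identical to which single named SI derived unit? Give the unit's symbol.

Bq = 1/s = s⁻¹ (activity is decays per second).
So Bq⁻¹ = s.
Combining: Bq⁻¹·A = s · A = s·A.
s·A is the base-SI form of the coulomb.

C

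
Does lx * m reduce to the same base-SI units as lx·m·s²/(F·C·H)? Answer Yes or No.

No

Left side:
  lx = lm/m² (illuminance = luminous flux per area),
      = m⁻²·cd.
  Combining: lx·m = (m⁻²·cd) · m = m⁻¹·cd.
Right side:
  F = kg⁻¹·m⁻²·s⁴·A².
  So F⁻¹ = kg·m²·s⁻⁴·A⁻².
  lx = m⁻²·cd.
  C = s·A.
  So C⁻¹ = s⁻¹·A⁻¹.
  H = kg·m²·s⁻²·A⁻².
  So H⁻¹ = kg⁻¹·m⁻²·s²·A².
  Combining: F⁻¹·lx·m·C⁻¹·s²·H⁻¹ = (kg·m²·s⁻⁴·A⁻²) · (m⁻²·cd) · m · (s⁻¹·A⁻¹) · s² · (kg⁻¹·m⁻²·s²·A²) = m⁻¹·s⁻¹·A⁻¹·cd.
Left is m⁻¹·cd; right is m⁻¹·s⁻¹·A⁻¹·cd — different.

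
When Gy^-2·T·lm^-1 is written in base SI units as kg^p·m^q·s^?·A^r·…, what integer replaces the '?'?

2

Gy = J/kg (absorbed dose = energy per mass),
    = m²·s⁻².
So Gy⁻² = m⁻⁴·s⁴.
T = Wb/m² (flux density = flux per area),
    = kg·s⁻²·A⁻¹.
lm = cd·sr = cd (luminous flux; sr is dimensionless).
So lm⁻¹ = cd⁻¹.
Combining: Gy⁻²·T·lm⁻¹ = (m⁻⁴·s⁴) · (kg·s⁻²·A⁻¹) · cd⁻¹ = kg·m⁻⁴·s²·A⁻¹·cd⁻¹.
The exponent of s is 2.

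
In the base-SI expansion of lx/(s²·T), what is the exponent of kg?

lx = lm/m² (illuminance = luminous flux per area),
    = m⁻²·cd.
T = Wb/m² (flux density = flux per area),
    = kg·s⁻²·A⁻¹.
So T⁻¹ = kg⁻¹·s²·A.
Combining: s⁻²·lx·T⁻¹ = s⁻² · (m⁻²·cd) · (kg⁻¹·s²·A) = kg⁻¹·m⁻²·A·cd.
The exponent of kg is -1.

-1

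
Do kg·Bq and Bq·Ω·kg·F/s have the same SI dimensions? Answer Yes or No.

Left side:
  Bq = 1/s = s⁻¹ (activity is decays per second).
  Combining: kg·Bq = kg · s⁻¹ = kg·s⁻¹.
Right side:
  Bq = 1/s = s⁻¹ (activity is decays per second).
  Ω = V/A (resistance = voltage per current),
      = kg·m²·s⁻³·A⁻².
  F = C/V (capacitance = charge per voltage),
      = A·s/(kg·m²·s⁻³·A⁻¹) (substituting C and V),
      = kg⁻¹·m⁻²·s⁴·A².
  Combining: s⁻¹·Bq·Ω·kg·F = s⁻¹ · s⁻¹ · (kg·m²·s⁻³·A⁻²) · kg · (kg⁻¹·m⁻²·s⁴·A²) = kg·s⁻¹.
Both reduce to kg·s⁻¹.

Yes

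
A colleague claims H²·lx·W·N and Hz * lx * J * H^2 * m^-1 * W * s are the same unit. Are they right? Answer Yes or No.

Left side:
  H = kg·m²·s⁻²·A⁻².
  So H² = kg²·m⁴·s⁻⁴·A⁻⁴.
  lx = m⁻²·cd.
  W = kg·m²·s⁻³.
  N = kg·m·s⁻².
  Combining: H²·lx·W·N = (kg²·m⁴·s⁻⁴·A⁻⁴) · (m⁻²·cd) · (kg·m²·s⁻³) · (kg·m·s⁻²) = kg⁴·m⁵·s⁻⁹·A⁻⁴·cd.
Right side:
  Hz = 1/s = s⁻¹ (frequency is cycles per second).
  lx = lm/m² (illuminance = luminous flux per area),
      = m⁻²·cd.
  J = N·m (work = force × distance),
      = kg·m²·s⁻².
  H = Wb/A (inductance = flux per current),
      = kg·m²·s⁻²·A⁻².
  So H² = kg²·m⁴·s⁻⁴·A⁻⁴.
  W = J/s (power = energy per time),
      = kg·m²·s⁻³.
  Combining: Hz·lx·J·H²·m⁻¹·W·s = s⁻¹ · (m⁻²·cd) · (kg·m²·s⁻²) · (kg²·m⁴·s⁻⁴·A⁻⁴) · m⁻¹ · (kg·m²·s⁻³) · s = kg⁴·m⁵·s⁻⁹·A⁻⁴·cd.
Both reduce to kg⁴·m⁵·s⁻⁹·A⁻⁴·cd.

Yes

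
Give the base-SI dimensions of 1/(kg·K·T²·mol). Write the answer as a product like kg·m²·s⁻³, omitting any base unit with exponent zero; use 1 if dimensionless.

T = Wb/m² (flux density = flux per area),
    = kg·s⁻²·A⁻¹.
So T⁻² = kg⁻²·s⁴·A².
Combining: kg⁻¹·K⁻¹·T⁻²·mol⁻¹ = kg⁻¹ · K⁻¹ · (kg⁻²·s⁴·A²) · mol⁻¹ = kg⁻³·s⁴·A²·K⁻¹·mol⁻¹.

kg⁻³·s⁴·A²·K⁻¹·mol⁻¹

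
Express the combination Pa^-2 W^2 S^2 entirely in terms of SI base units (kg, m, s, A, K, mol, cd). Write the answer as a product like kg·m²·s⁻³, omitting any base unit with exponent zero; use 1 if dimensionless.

kg⁻²·m²·s⁴·A⁴

Pa = N/m² (pressure = force per area),
    = kg·m⁻¹·s⁻².
So Pa⁻² = kg⁻²·m²·s⁴.
W = J/s (power = energy per time),
    = kg·m²·s⁻³.
So W² = kg²·m⁴·s⁻⁶.
S = 1/Ω (conductance is reciprocal resistance),
    = kg⁻¹·m⁻²·s³·A².
So S² = kg⁻²·m⁻⁴·s⁶·A⁴.
Combining: Pa⁻²·W²·S² = (kg⁻²·m²·s⁴) · (kg²·m⁴·s⁻⁶) · (kg⁻²·m⁻⁴·s⁶·A⁴) = kg⁻²·m²·s⁴·A⁴.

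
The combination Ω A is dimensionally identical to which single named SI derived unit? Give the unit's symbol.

Ω = V/A (resistance = voltage per current),
    = kg·m²·s⁻³·A⁻².
Combining: Ω·A = (kg·m²·s⁻³·A⁻²) · A = kg·m²·s⁻³·A⁻¹.
kg·m²·s⁻³·A⁻¹ is the base-SI form of the volt.

V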